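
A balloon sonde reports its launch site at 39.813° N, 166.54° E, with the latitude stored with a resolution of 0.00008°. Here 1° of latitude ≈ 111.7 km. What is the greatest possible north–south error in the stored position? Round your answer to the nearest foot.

With a 0.00008° grid the true value lies within half a step, ±0.00008°/2 = ±4e-05°, of the stored one.
North–south distance: 4e-05° × 111700 m/° = 4.468 m.
Converting: 4.468 m × 3.2808 ft/m ≈ 14.659 ft.

15 feet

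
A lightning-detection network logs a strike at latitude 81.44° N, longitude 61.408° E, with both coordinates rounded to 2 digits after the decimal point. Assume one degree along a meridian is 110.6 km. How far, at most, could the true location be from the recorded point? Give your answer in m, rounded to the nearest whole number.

Rounding to 2 decimal places leaves each coordinate within ±0.005° of the true value.
North–south component: 0.005° × 110600 = 553 m.
Longitude error → 0.005 × 110600 × cos 81.44° = 0.005 × 110600 × 0.1488 ≈ 82.3113 m.
Combining orthogonally: (553² + 82.3113²)^½ ≈ 559.092 m.

559 m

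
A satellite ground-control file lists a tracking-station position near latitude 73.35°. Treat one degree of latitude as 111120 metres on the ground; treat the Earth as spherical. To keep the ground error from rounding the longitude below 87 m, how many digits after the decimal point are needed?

At 73.35° one degree of longitude covers 111120 × cos 73.35° ≈ 111120 × 0.2865 ≈ 31838.6 m.
With N decimal places the half-ulp bound is 0.5·10⁻ᴺ°, or 0.5·10⁻ᴺ × 31838.6 m on the ground.
Setting 15919.3 × 10⁻ᴺ ≤ 87 gives 10ᴺ ≥ 183, i.e. N ≥ 2.26.
At 2 places the error can reach 159 m, but 3 places keeps it to 15.9 m.

3 decimal places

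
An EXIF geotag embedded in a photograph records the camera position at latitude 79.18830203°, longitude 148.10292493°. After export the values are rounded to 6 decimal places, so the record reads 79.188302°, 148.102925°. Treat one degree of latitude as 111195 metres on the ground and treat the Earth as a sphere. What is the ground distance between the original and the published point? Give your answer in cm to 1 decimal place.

0.4 cm

Δlat = 79.18830203 − 79.188302 = +0.00000003°; Δlon = 148.10292493 − 148.102925 = -0.00000007°.
N–S: 0.00000003° × 111195 m/° = 0.00333585 m.
E–W at 79.1883°: -0.00000007° × 111195 × cos 79.1883° = -0.00000007 × 111195 × 0.1876 ≈ -0.00146007 m.
Combined displacement = (0.00333585² + 0.00146007²)^½ ≈ 0.00364139 m.
That is 0.00364139 m = 0.36414 cm.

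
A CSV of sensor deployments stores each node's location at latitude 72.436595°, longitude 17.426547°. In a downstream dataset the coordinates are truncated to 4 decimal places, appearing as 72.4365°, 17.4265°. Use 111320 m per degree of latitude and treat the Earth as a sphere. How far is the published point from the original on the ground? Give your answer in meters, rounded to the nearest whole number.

11 meters

The latitude changed by +0.000095° and the longitude by +0.000047°.
North–south shift: 0.000095 × 111320 = 10.5754 m.
E–W at 72.4365°: 0.000047° × 111320 × cos 72.4365° = 0.000047 × 111320 × 0.3018 ≈ 1.57883 m.
Distance: √(10.5754² + 1.57883²) ≈ 10.6926 m.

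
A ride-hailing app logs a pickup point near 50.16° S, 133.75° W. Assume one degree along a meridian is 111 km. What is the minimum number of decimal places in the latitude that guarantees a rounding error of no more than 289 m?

3 decimal places

One degree of latitude covers 111000 m.
N decimal places → at most half a unit in the last place, 0.5 × 10⁻ᴺ° = 111000/2 × 10⁻ᴺ m.
Setting 55500 × 10⁻ᴺ ≤ 289 gives 10ᴺ ≥ 192, i.e. N ≥ 2.28.
At 2 places the error can reach 555 m, but 3 places keeps it to 55.5 m.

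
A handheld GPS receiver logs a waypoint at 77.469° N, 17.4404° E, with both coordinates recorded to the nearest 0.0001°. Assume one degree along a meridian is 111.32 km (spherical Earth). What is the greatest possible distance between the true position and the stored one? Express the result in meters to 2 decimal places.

5.70 meters

Rounding to 4 decimal places leaves each coordinate within ±5e-05° of the true value.
N–S: 5e-05° × 111320 m/° = 5.566 m.
East–west component at 77.469°: 5e-05° × 111320 × cos 77.469° ≈ 5e-05 × 24152.9 ≈ 1.20764 m.
Combining orthogonally: (5.566² + 1.20764²)^½ ≈ 5.6955 m.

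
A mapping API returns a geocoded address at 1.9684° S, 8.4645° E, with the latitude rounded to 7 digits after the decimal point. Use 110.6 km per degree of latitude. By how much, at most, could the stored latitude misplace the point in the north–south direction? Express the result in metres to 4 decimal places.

Rounding to 7 decimal places leaves the latitude within ±5e-08° of the true value.
So the N–S error is at most 5e-08 × 110600 = 0.00553 m.

0.0055 metres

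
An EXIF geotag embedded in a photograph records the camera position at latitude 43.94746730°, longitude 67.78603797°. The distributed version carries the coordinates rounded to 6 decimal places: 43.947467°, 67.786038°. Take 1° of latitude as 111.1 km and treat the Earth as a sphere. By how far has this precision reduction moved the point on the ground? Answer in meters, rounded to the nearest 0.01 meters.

The latitude changed by +0.00000030° and the longitude by -0.00000003°.
N–S: 0.00000030° × 111100 m/° = 0.03333 m.
East–west at this latitude: -0.00000003° × 111100 × cos 43.9475° ≈ -0.00000003 × 79989.4 = -0.00239968 m.
Distance: √(0.03333² + 0.00239968²) ≈ 0.0334163 m.

0.03 meters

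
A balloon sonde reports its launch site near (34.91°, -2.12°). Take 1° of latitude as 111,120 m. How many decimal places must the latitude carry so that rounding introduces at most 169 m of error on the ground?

One degree of latitude covers 111120 m.
N decimal places → at most half a unit in the last place, 0.5 × 10⁻ᴺ° = 111120/2 × 10⁻ᴺ m.
Need 0.5 × 111120 × 10⁻ᴺ ≤ 169 → 10⁻ᴺ ≤ 3.042e-03, so N ≥ 2.52.
So 3 decimal places suffice (55.6 m); 2 would allow up to 556 m.

3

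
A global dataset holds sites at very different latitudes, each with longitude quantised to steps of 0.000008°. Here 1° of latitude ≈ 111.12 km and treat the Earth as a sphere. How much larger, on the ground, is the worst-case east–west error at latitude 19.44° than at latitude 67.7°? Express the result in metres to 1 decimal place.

0.3 metres

With a 0.000008° grid the true value lies within half a step, ±0.000008°/2 = ±4e-06°, of the stored one.
Error at 19.44° = 4e-06° × 111120 × cos 19.44° ≈ 0.44448 × 0.9430 = 0.41914 m.
Error at 67.7° = 4e-06° × 111120 × cos 67.7° ≈ 0.44448 × 0.3795 = 0.16866 m.
So the lower-latitude error exceeds the higher by 0.41914 − 0.16866 = 0.25048 m.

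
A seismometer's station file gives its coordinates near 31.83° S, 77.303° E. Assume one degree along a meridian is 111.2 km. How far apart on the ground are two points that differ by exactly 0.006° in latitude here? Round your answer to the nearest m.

Along a meridian 0.006° is 0.006 × 111200 = 667.2 m.

667 m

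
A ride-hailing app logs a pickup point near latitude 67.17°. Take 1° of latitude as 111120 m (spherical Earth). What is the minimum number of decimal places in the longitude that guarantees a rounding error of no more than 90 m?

3

At 67.17° one degree of longitude covers 111120 × cos 67.17° ≈ 111120 × 0.3880 ≈ 43114.4 m.
N decimal places → at most half a unit in the last place, 0.5 × 10⁻ᴺ° = 43114.4/2 × 10⁻ᴺ m.
Setting 21557.2 × 10⁻ᴺ ≤ 90 gives 10ᴺ ≥ 239.5, i.e. N ≥ 2.38.
So 3 decimal places suffice (21.6 m); 2 would allow up to 216 m.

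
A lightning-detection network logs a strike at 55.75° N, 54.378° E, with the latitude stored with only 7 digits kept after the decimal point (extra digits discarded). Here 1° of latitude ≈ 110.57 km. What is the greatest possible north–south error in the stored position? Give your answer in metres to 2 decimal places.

0.01 metres

Truncating at 7 decimal places can drop up to a full unit in the last place, so the latitude may be off by as much as 1e-07°.
So the N–S error is at most 1e-07 × 110570 = 0.011057 m.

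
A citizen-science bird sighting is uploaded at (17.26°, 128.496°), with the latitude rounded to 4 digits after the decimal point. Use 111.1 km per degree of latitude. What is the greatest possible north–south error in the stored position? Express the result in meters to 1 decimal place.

5.6 meters

Rounding to 4 decimal places leaves the latitude within ±5e-05° of the true value.
So the N–S error is at most 5e-05 × 111100 = 5.555 m.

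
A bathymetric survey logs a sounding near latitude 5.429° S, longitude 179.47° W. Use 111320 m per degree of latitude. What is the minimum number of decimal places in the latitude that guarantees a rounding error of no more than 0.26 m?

One degree of latitude covers 111320 m.
With N decimal places the half-ulp bound is 0.5·10⁻ᴺ°, or 0.5·10⁻ᴺ × 111320 m on the ground.
Setting 55660 × 10⁻ᴺ ≤ 0.26 gives 10ᴺ ≥ 2.141e+05, i.e. N ≥ 5.33.
So 6 decimal places suffice (0.0557 m); 5 would allow up to 0.557 m.

6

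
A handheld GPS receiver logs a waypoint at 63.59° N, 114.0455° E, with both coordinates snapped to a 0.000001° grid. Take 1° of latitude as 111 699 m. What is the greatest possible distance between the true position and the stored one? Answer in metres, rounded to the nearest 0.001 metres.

0.061 metres

With a 0.000001° grid the true value lies within half a step, ±0.000001°/2 = ±5e-07°, of the stored one.
N–S: 5e-07° × 111699 m/° = 0.0558495 m.
Longitude error → 5e-07 × 111699 × cos 63.59° = 5e-07 × 111699 × 0.4448 ≈ 0.0248414 m.
Worst case both components are at the extreme and orthogonal: √(0.0558495² + 0.0248414²) ≈ 0.061125 m.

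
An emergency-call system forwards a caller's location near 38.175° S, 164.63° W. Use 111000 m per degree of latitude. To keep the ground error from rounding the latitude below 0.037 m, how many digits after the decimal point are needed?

One degree of latitude covers 111000 m.
With N decimal places the half-ulp bound is 0.5·10⁻ᴺ°, or 0.5·10⁻ᴺ × 111000 m on the ground.
Need 0.5 × 111000 × 10⁻ᴺ ≤ 0.037 → 10⁻ᴺ ≤ 6.667e-07, so N ≥ 6.18.
N = 6 would give 0.0555 m (too coarse); N = 7 gives 0.00555 m ≤ 0.037 m.

7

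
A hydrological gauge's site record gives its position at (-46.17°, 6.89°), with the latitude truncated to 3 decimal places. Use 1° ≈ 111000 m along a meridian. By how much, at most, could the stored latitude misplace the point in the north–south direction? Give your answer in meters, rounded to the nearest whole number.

111 meters

Truncating at 3 decimal places can drop up to a full unit in the last place, so the latitude may be off by as much as 0.001°.
Along the meridian that is 0.001° × 111000 m/° = 111 m.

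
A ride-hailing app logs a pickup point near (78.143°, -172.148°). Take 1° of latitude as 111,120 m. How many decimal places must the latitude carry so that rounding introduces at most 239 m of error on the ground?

One degree of latitude covers 111120 m.
N decimal places → at most half a unit in the last place, 0.5 × 10⁻ᴺ° = 111120/2 × 10⁻ᴺ m.
Need 0.5 × 111120 × 10⁻ᴺ ≤ 239 → 10⁻ᴺ ≤ 4.302e-03, so N ≥ 2.37.
N = 2 would give 556 m (too coarse); N = 3 gives 55.6 m ≤ 239 m.

3 decimal places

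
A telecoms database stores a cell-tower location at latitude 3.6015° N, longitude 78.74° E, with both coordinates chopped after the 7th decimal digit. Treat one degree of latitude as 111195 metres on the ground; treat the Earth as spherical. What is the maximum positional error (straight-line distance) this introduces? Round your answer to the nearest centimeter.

2 centimeters

Truncating at 7 decimal places can drop up to a full unit in the last place, so each coordinate may be off by as much as 1e-07°.
Latitude error → 1e-07 × 111195 = 0.0111195 m along the meridian.
East–west component at 3.6015°: 1e-07° × 111195 × cos 3.6015° ≈ 1e-07 × 110975 ≈ 0.0110975 m.
The two errors are perpendicular, so the maximum displacement is √(0.0111195² + 0.0110975²) ≈ 0.0157098 m.
That is 0.0157098 m = 1.571 cm.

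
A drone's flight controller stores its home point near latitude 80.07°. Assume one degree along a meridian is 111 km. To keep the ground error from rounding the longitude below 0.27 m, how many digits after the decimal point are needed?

At 80.07° one degree of longitude covers 111000 × cos 80.07° ≈ 111000 × 0.1724 ≈ 19141.4 m.
With N decimal places the half-ulp bound is 0.5·10⁻ᴺ°, or 0.5·10⁻ᴺ × 19141.4 m on the ground.
Setting 9570.69 × 10⁻ᴺ ≤ 0.27 gives 10ᴺ ≥ 3.545e+04, i.e. N ≥ 4.55.
At 4 places the error can reach 0.957 m, but 5 places keeps it to 0.0957 m.

5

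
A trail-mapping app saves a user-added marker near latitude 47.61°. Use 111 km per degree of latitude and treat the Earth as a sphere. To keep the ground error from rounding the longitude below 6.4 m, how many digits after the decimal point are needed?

At 47.61° one degree of longitude covers 111000 × cos 47.61° ≈ 111000 × 0.6742 ≈ 74833.3 m.
With N decimal places the half-ulp bound is 0.5·10⁻ᴺ°, or 0.5·10⁻ᴺ × 74833.3 m on the ground.
Setting 37416.6 × 10⁻ᴺ ≤ 6.4 gives 10ᴺ ≥ 5846, i.e. N ≥ 3.77.
N = 3 would give 37.4 m (too coarse); N = 4 gives 3.74 m ≤ 6.4 m.

4 decimal places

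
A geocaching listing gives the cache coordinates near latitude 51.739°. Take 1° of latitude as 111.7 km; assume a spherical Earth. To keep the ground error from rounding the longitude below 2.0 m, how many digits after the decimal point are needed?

At 51.739° one degree of longitude covers 111700 × cos 51.739° ≈ 111700 × 0.6192 ≈ 69169.6 m.
N decimal places → at most half a unit in the last place, 0.5 × 10⁻ᴺ° = 69169.6/2 × 10⁻ᴺ m.
Setting 34584.8 × 10⁻ᴺ ≤ 2.0 gives 10ᴺ ≥ 1.729e+04, i.e. N ≥ 4.24.
So 5 decimal places suffice (0.346 m); 4 would allow up to 3.46 m.

5 decimal places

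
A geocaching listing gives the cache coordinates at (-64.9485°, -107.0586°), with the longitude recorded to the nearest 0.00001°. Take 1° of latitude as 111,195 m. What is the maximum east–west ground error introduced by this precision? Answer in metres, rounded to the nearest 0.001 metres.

Rounding to 5 decimal places leaves the longitude within ±5e-06° of the true value.
At latitude 64.9485° a degree of longitude spans 111195 m × cos 64.9485° = 111195 × 0.4234 ≈ 47083.6 m.
Maximum E–W displacement: 5e-06 × 47083.6 = 0.235418 m.

0.235 metres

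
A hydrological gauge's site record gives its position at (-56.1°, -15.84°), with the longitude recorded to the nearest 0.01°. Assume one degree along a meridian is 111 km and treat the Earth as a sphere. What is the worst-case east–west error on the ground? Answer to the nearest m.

310 m

Rounding to 2 decimal places leaves the longitude within ±0.005° of the true value.
One degree of longitude at 56.1° is 111000 × cos 56.1° ≈ 111000 × 0.5577 = 61909.7 m.
Maximum E–W displacement: 0.005 × 61909.7 = 309.549 m.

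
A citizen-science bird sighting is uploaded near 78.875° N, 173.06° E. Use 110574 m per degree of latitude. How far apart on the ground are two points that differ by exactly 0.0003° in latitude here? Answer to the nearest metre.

Along a meridian 0.0003° is 0.0003 × 110574 = 33.1722 m.

33 metres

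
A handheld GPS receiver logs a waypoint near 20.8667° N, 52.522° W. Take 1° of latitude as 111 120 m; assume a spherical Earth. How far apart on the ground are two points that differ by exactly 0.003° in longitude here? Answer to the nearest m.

311 m

One degree of longitude here spans 111120 × cos 20.8667° = 111120 × 0.9344 ≈ 103832 m; 0.003° of that is 311.495 m.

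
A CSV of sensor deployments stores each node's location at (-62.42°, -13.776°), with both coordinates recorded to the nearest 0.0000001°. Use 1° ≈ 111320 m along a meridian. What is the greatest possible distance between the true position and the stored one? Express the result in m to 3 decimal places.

Rounding to 7 decimal places leaves each coordinate within ±5e-08° of the true value.
N–S: 5e-08° × 111320 m/° = 0.005566 m.
East–west component at 62.42°: 5e-08° × 111320 × cos 62.42° ≈ 5e-08 × 51539.7 ≈ 0.00257698 m.
Combining orthogonally: (0.005566² + 0.00257698²)^½ ≈ 0.00613361 m.

0.006 m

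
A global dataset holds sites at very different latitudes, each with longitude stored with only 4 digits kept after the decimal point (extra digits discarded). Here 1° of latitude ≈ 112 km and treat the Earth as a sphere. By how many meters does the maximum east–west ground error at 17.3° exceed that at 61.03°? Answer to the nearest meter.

Truncating at 4 decimal places can drop up to a full unit in the last place, so the longitude may be off by as much as 0.0001°.
Error at 17.3° = 0.0001° × 112000 × cos 17.3° ≈ 11.2 × 0.9548 = 10.693 m.
At 61.03°: 0.0001° × 112000 × cos 61.03° = 0.0001 × 112000 × 0.4844 ≈ 5.4247 m.
So the lower-latitude error exceeds the higher by 10.693 − 5.4247 = 5.2686 m.

5 meters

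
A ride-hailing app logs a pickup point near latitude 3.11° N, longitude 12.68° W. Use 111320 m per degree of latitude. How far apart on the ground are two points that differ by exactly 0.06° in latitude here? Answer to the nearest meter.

0.06° × 111320 m/° = 6679.2 m.

6679 meters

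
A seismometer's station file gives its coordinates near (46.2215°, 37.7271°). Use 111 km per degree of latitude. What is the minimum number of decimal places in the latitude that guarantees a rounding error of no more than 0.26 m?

One degree of latitude covers 111000 m.
N decimal places → at most half a unit in the last place, 0.5 × 10⁻ᴺ° = 111000/2 × 10⁻ᴺ m.
Need 0.5 × 111000 × 10⁻ᴺ ≤ 0.26 → 10⁻ᴺ ≤ 4.685e-06, so N ≥ 5.33.
At 5 places the error can reach 0.555 m, but 6 places keeps it to 0.0555 m.

6 decimal places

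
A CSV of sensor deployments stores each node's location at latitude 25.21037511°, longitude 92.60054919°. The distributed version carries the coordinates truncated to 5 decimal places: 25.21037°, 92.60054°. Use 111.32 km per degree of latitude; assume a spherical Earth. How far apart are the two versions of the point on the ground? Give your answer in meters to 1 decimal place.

1.1 meters

The latitude changed by +0.00000511° and the longitude by +0.00000919°.
N–S: 0.00000511° × 111320 m/° = 0.568845 m.
East–west at this latitude: 0.00000919° × 111320 × cos 25.2104° ≈ 0.00000919 × 100717 = 0.925587 m.
Hypotenuse of the two orthogonal shifts: √(0.568845² + 0.925587²) = 1.08641 m.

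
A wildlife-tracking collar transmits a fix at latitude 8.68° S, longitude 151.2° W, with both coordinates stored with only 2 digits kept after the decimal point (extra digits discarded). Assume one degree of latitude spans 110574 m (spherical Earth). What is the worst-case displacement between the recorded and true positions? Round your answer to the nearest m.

1555 m

Truncating at 2 decimal places can drop up to a full unit in the last place, so each coordinate may be off by as much as 0.01°.
North–south component: 0.01° × 110574 = 1105.74 m.
East–west component at 8.68°: 0.01° × 110574 × cos 8.68° ≈ 0.01 × 109308 ≈ 1093.08 m.
Combining orthogonally: (1105.74² + 1093.08²)^½ ≈ 1554.82 m.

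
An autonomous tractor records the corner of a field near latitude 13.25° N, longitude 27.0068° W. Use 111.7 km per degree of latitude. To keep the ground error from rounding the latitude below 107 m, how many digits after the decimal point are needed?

3

One degree of latitude covers 111700 m.
Rounding to N decimal places gives at most 0.5 × 10⁻ᴺ degrees of error, i.e. 0.5 × 10⁻ᴺ × 111700 m.
Need 0.5 × 111700 × 10⁻ᴺ ≤ 107 → 10⁻ᴺ ≤ 1.916e-03, so N ≥ 2.72.
So 3 decimal places suffice (55.9 m); 2 would allow up to 558 m.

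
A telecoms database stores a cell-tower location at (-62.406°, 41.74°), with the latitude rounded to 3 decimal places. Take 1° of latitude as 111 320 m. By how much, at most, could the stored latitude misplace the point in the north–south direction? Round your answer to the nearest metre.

56 metres

Rounding to 3 decimal places leaves the latitude within ±0.0005° of the true value.
Along the meridian that is 0.0005° × 111320 m/° = 55.66 m.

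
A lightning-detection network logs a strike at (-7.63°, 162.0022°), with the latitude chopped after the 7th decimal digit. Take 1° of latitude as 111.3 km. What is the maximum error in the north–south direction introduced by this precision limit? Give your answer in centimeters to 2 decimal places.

Truncating at 7 decimal places can drop up to a full unit in the last place, so the latitude may be off by as much as 1e-07°.
North–south distance: 1e-07° × 111300 m/° = 0.01113 m.
That is 0.01113 m = 1.113 cm.

1.11 centimeters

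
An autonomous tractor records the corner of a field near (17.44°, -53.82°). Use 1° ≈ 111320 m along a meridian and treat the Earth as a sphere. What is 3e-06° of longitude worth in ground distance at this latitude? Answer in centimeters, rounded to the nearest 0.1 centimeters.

One degree of longitude here spans 111320 × cos 17.44° = 111320 × 0.9540 ≈ 106203 m; 3e-06° of that is 0.318608 m.
That is 0.318608 m = 31.861 cm.

31.9 centimeters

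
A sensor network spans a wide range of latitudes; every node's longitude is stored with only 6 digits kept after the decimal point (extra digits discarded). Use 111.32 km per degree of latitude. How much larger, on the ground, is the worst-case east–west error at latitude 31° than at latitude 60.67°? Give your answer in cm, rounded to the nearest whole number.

4 cm

Truncating at 6 decimal places can drop up to a full unit in the last place, so the longitude may be off by as much as 1e-06°.
At 31°: 1e-06° × 111320 × cos 31° = 1e-06 × 111320 × 0.8572 ≈ 0.09542 m.
At 60.67°: 1e-06° × 111320 × cos 60.67° = 1e-06 × 111320 × 0.4898 ≈ 0.054529 m.
Difference: 0.09542 − 0.054529 = 0.040891 m.
That is 0.040891 m = 4.0891 cm.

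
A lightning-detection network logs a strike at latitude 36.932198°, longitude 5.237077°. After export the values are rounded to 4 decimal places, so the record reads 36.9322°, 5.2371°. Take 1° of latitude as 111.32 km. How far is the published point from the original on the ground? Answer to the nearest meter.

2 meters

The latitude changed by -0.000002° and the longitude by -0.000023°.
N–S: -0.000002° × 111320 m/° = -0.22264 m.
E–W at 36.9322°: -0.000023° × 111320 × cos 36.9322° = -0.000023 × 111320 × 0.7993 ≈ -2.04662 m.
Hypotenuse of the two orthogonal shifts: √(0.22264² + 2.04662²) = 2.05869 m.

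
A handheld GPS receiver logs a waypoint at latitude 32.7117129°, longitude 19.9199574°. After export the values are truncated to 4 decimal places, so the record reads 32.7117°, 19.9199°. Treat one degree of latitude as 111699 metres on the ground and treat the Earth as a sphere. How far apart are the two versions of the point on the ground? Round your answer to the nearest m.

The latitude changed by +0.0000129° and the longitude by +0.0000574°.
North–south shift: 0.0000129 × 111699 = 1.44092 m.
E–W at 32.7117°: 0.0000574° × 111699 × cos 32.7117° = 0.0000574 × 111699 × 0.8414 ≈ 5.39466 m.
Distance: √(1.44092² + 5.39466²) ≈ 5.58378 m.

6 m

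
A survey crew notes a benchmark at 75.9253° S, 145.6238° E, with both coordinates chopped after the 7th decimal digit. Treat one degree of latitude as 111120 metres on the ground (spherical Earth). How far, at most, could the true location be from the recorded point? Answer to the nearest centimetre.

Truncating at 7 decimal places can drop up to a full unit in the last place, so each coordinate may be off by as much as 1e-07°.
North–south component: 1e-07° × 111120 = 0.011112 m.
E–W at 75.9253°: 1e-07° × 111120 × cos 75.9253° = 1e-07 × 111120 × 0.2432 ≈ 0.00270229 m.
The two errors are perpendicular, so the maximum displacement is √(0.011112² + 0.00270229²) ≈ 0.0114359 m.
That is 0.0114359 m = 1.1436 cm.

1 centimetres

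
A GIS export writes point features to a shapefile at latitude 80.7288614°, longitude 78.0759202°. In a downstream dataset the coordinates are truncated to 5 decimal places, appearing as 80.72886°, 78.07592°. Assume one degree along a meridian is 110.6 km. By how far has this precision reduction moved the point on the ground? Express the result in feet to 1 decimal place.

The latitude changed by +0.0000014° and the longitude by +0.0000002°.
North–south shift: 0.0000014 × 110600 = 0.15484 m.
E–W at 80.7289°: 0.0000002° × 110600 × cos 80.7289° = 0.0000002 × 110600 × 0.1611 ≈ 0.00356368 m.
Combined displacement = (0.15484² + 0.00356368²)^½ ≈ 0.154881 m.
Converting: 0.154881 m × 3.2808 ft/m ≈ 0.50814 ft.

0.5 feet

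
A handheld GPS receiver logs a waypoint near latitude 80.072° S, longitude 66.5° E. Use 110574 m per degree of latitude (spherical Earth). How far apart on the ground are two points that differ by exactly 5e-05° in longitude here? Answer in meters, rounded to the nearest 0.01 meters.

At 80.072° a degree of longitude is 110574 × cos 80.072° ≈ 19064.1 m, so 5e-05° corresponds to 0.953206 m.

0.95 meters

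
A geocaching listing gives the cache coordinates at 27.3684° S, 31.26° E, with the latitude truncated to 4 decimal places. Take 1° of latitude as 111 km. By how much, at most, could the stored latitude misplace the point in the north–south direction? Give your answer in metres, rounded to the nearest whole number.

Truncating at 4 decimal places can drop up to a full unit in the last place, so the latitude may be off by as much as 0.0001°.
So the N–S error is at most 0.0001 × 111000 = 11.1 m.

11 metres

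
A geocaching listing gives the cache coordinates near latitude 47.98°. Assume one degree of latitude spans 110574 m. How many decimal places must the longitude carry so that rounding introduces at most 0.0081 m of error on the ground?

7 decimal places

At 47.98° one degree of longitude covers 110574 × cos 47.98° ≈ 110574 × 0.6694 ≈ 74017.1 m.
N decimal places → at most half a unit in the last place, 0.5 × 10⁻ᴺ° = 74017.1/2 × 10⁻ᴺ m.
Need 0.5 × 74017.1 × 10⁻ᴺ ≤ 0.0081 → 10⁻ᴺ ≤ 2.189e-07, so N ≥ 6.66.
At 6 places the error can reach 0.037 m, but 7 places keeps it to 0.0037 m.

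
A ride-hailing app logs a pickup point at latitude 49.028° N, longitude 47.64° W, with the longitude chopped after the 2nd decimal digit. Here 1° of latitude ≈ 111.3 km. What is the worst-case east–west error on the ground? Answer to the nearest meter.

Truncating at 2 decimal places can drop up to a full unit in the last place, so the longitude may be off by as much as 0.01°.
One degree of longitude at 49.028° is 111300 × cos 49.028° ≈ 111300 × 0.6557 = 72978.3 m.
So at most 0.01° × 72978.3 ≈ 729.783 m east–west.

730 meters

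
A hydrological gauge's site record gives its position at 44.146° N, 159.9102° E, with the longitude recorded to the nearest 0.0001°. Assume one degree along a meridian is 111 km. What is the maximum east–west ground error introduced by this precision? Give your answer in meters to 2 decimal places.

Rounding to 4 decimal places leaves the longitude within ±5e-05° of the true value.
At latitude 44.146° a degree of longitude spans 111000 m × cos 44.146° = 111000 × 0.7176 ≈ 79650 m.
Maximum E–W displacement: 5e-05 × 79650 = 3.9825 m.

3.98 meters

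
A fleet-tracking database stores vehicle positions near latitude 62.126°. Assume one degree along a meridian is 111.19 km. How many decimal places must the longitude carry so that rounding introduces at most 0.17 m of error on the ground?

6

At 62.126° one degree of longitude covers 111190 × cos 62.126° ≈ 111190 × 0.4675 ≈ 51984.5 m.
Rounding to N decimal places gives at most 0.5 × 10⁻ᴺ degrees of error, i.e. 0.5 × 10⁻ᴺ × 51984.5 m.
Setting 25992.3 × 10⁻ᴺ ≤ 0.17 gives 10ᴺ ≥ 1.529e+05, i.e. N ≥ 5.18.
So 6 decimal places suffice (0.026 m); 5 would allow up to 0.26 m.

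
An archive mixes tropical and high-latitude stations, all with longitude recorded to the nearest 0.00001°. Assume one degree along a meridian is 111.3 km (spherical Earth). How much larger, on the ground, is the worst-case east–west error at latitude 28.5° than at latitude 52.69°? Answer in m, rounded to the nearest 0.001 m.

Rounding to 5 decimal places leaves the longitude within ±5e-06° of the true value.
At 28.5°: 5e-06° × 111300 × cos 28.5° = 5e-06 × 111300 × 0.8788 ≈ 0.48906 m.
Error at 52.69° = 5e-06° × 111300 × cos 52.69° ≈ 0.5565 × 0.6061 = 0.33731 m.
So the lower-latitude error exceeds the higher by 0.48906 − 0.33731 = 0.15175 m.

0.152 m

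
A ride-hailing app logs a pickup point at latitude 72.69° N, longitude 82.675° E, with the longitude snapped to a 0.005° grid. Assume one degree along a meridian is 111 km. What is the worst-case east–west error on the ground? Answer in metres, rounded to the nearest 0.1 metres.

82.6 metres

With a 0.005° grid the true value lies within half a step, ±0.005°/2 = ±0.0025°, of the stored one.
At latitude 72.69° a degree of longitude spans 111000 m × cos 72.69° = 111000 × 0.2975 ≈ 33027.1 m.
East–west error: 0.0025° × 33027.1 m/° ≈ 82.5678 m.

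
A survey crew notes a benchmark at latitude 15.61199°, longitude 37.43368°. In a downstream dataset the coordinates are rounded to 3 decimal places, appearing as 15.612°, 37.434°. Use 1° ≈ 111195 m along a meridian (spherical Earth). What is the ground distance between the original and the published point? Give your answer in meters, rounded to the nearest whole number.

34 meters

Δlat = 15.61199 − 15.612 = -0.00001°; Δlon = 37.43368 − 37.434 = -0.00032°.
N–S: -0.00001° × 111195 m/° = -1.11195 m.
East–west at this latitude: -0.00032° × 111195 × cos 15.612° ≈ -0.00032 × 107093 = -34.2696 m.
Combined displacement = (1.11195² + 34.2696²)^½ ≈ 34.2877 m.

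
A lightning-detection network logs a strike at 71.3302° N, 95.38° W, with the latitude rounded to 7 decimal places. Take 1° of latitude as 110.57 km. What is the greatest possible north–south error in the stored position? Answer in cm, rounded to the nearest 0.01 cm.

0.55 cm

Rounding to 7 decimal places leaves the latitude within ±5e-08° of the true value.
North–south distance: 5e-08° × 110570 m/° = 0.0055285 m.
That is 0.0055285 m = 0.55285 cm.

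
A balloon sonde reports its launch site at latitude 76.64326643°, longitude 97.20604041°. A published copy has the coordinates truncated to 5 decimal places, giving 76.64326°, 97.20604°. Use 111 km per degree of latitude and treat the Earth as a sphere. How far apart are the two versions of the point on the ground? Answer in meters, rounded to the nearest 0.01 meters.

0.71 meters

Δlat = 76.64326643 − 76.64326 = +0.00000643°; Δlon = 97.20604041 − 97.20604 = +0.00000041°.
North–south shift: 0.00000643 × 111000 = 0.71373 m.
E–W at 76.6433°: 0.00000041° × 111000 × cos 76.6433° = 0.00000041 × 111000 × 0.2310 ≈ 0.0105134 m.
Distance: √(0.71373² + 0.0105134²) ≈ 0.713807 m.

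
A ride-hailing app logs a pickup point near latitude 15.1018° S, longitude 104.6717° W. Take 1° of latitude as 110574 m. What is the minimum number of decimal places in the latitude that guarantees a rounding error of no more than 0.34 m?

6 decimal places

One degree of latitude covers 110574 m.
Rounding to N decimal places gives at most 0.5 × 10⁻ᴺ degrees of error, i.e. 0.5 × 10⁻ᴺ × 110574 m.
Setting 55287 × 10⁻ᴺ ≤ 0.34 gives 10ᴺ ≥ 1.626e+05, i.e. N ≥ 5.21.
N = 5 would give 0.553 m (too coarse); N = 6 gives 0.0553 m ≤ 0.34 m.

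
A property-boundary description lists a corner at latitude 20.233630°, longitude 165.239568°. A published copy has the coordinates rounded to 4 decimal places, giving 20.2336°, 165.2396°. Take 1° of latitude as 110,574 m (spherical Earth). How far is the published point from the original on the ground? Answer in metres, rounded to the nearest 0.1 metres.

4.7 metres

The latitude changed by +0.000030° and the longitude by -0.000032°.
North–south shift: 0.000030 × 110574 = 3.31722 m.
E–W at 20.2336°: -0.000032° × 110574 × cos 20.2336° = -0.000032 × 110574 × 0.9383 ≈ -3.32002 m.
Hypotenuse of the two orthogonal shifts: √(3.31722² + 3.32002²) = 4.69324 m.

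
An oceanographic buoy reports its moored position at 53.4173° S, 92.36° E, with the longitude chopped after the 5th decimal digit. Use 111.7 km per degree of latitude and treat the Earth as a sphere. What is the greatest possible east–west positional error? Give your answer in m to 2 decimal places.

0.67 m

Truncating at 5 decimal places can drop up to a full unit in the last place, so the longitude may be off by as much as 1e-05°.
Parallels shrink by cos φ, so at 53.4173° a degree of longitude is 111700 × 0.5960 ≈ 66571.2 m.
Maximum E–W displacement: 1e-05 × 66571.2 = 0.665712 m.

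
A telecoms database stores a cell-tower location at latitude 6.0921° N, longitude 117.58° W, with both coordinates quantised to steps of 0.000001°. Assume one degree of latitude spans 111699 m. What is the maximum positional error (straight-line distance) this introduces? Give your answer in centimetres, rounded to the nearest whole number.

With a 0.000001° grid the true value lies within half a step, ±0.000001°/2 = ±5e-07°, of the stored one.
N–S: 5e-07° × 111699 m/° = 0.0558495 m.
E–W at 6.0921°: 5e-07° × 111699 × cos 6.0921° = 5e-07 × 111699 × 0.9944 ≈ 0.0555341 m.
Combining orthogonally: (0.0558495² + 0.0555341²)^½ ≈ 0.0787604 m.
That is 0.0787604 m = 7.876 cm.

8 centimetres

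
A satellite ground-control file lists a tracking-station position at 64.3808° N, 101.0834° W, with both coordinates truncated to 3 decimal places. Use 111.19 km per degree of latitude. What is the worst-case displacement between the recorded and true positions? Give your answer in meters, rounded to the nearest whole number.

Truncating at 3 decimal places can drop up to a full unit in the last place, so each coordinate may be off by as much as 0.001°.
N–S: 0.001° × 111190 m/° = 111.19 m.
Longitude error → 0.001 × 111190 × cos 64.3808° = 0.001 × 111190 × 0.4324 ≈ 48.0772 m.
Worst case both components are at the extreme and orthogonal: √(111.19² + 48.0772²) ≈ 121.139 m.

121 meters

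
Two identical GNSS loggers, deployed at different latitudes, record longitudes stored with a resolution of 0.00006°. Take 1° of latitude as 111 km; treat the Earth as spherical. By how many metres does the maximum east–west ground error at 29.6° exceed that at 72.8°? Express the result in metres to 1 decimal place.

1.9 metres

With a 0.00006° grid the true value lies within half a step, ±0.00006°/2 = ±3e-05°, of the stored one.
At 29.6°: 3e-05° × 111000 × cos 29.6° = 3e-05 × 111000 × 0.8695 ≈ 2.8954 m.
At 72.8°: 3e-05° × 111000 × cos 72.8° = 3e-05 × 111000 × 0.2957 ≈ 0.98471 m.
So the lower-latitude error exceeds the higher by 2.8954 − 0.98471 = 1.9107 m.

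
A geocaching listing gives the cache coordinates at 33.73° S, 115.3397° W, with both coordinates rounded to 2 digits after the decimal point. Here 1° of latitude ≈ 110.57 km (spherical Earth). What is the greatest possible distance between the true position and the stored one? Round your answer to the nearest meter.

Rounding to 2 decimal places leaves each coordinate within ±0.005° of the true value.
Latitude error → 0.005 × 110570 = 552.85 m along the meridian.
E–W at 33.73°: 0.005° × 110570 × cos 33.73° = 0.005 × 110570 × 0.8317 ≈ 459.785 m.
Worst case both components are at the extreme and orthogonal: √(552.85² + 459.785²) ≈ 719.059 m.

719 meters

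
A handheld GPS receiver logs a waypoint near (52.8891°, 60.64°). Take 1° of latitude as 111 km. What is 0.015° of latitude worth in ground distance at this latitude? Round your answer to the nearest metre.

0.015° × 111000 m/° = 1665 m.

1665 metres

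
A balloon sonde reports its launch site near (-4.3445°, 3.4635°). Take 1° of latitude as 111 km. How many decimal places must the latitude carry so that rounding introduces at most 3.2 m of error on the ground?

One degree of latitude covers 111000 m.
N decimal places → at most half a unit in the last place, 0.5 × 10⁻ᴺ° = 111000/2 × 10⁻ᴺ m.
Setting 55500 × 10⁻ᴺ ≤ 3.2 gives 10ᴺ ≥ 1.734e+04, i.e. N ≥ 4.24.
So 5 decimal places suffice (0.555 m); 4 would allow up to 5.55 m.

5 decimal places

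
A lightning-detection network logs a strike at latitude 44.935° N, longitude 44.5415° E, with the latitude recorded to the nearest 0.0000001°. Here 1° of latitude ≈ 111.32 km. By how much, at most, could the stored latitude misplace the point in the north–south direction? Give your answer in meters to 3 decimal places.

0.006 meters

Rounding to 7 decimal places leaves the latitude within ±5e-08° of the true value.
So the N–S error is at most 5e-08 × 111320 = 0.005566 m.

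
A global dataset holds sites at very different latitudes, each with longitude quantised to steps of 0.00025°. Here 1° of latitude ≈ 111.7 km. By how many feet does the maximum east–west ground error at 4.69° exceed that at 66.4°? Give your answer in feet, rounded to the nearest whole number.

27 feet

With a 0.00025° grid the true value lies within half a step, ±0.00025°/2 = ±0.000125°, of the stored one.
At 4.69°: 0.000125° × 111700 × cos 4.69° = 0.000125 × 111700 × 0.9967 ≈ 13.916 m.
Error at 66.4° = 0.000125° × 111700 × cos 66.4° ≈ 13.963 × 0.4003 = 5.5899 m.
Difference: 13.916 − 5.5899 = 8.3259 m.
In feet: 8.32588 m ÷ 0.3048 ≈ 27.316 ft.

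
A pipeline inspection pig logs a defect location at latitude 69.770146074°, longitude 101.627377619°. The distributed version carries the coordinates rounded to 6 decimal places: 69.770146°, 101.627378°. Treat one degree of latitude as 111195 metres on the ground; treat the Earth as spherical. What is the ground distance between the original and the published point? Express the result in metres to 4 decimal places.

The latitude changed by +0.000000074° and the longitude by -0.000000381°.
N–S: 0.000000074° × 111195 m/° = 0.00822843 m.
East–west at this latitude: -0.000000381° × 111195 × cos 69.7701° ≈ -0.000000381 × 38449.8 = -0.0146494 m.
Hypotenuse of the two orthogonal shifts: √(0.00822843² + 0.0146494²) = 0.0168021 m.

0.0168 metres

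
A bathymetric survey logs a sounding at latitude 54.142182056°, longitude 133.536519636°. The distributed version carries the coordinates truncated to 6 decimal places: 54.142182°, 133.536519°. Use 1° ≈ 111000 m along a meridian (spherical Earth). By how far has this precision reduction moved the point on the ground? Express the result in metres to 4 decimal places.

0.0418 metres

Δlat = 54.142182056 − 54.142182 = +0.000000056°; Δlon = 133.536519636 − 133.536519 = +0.000000636°.
N–S: 0.000000056° × 111000 m/° = 0.006216 m.
E–W at 54.1422°: 0.000000636° × 111000 × cos 54.1422° = 0.000000636 × 111000 × 0.5858 ≈ 0.0413534 m.
Combined displacement = (0.006216² + 0.0413534²)^½ ≈ 0.041818 m.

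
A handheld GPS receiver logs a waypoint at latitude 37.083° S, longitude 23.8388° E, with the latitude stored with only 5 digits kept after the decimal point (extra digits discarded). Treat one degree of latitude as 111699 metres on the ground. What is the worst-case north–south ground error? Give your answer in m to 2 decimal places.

1.12 m

Truncating at 5 decimal places can drop up to a full unit in the last place, so the latitude may be off by as much as 1e-05°.
Along the meridian that is 1e-05° × 111699 m/° = 1.11699 m.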